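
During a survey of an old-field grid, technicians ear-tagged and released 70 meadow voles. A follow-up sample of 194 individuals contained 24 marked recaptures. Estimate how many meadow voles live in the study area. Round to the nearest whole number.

The marked fraction in the recapture sample should equal the marked fraction in the population: 24/194 = 70/N.
N = (70 × 194) / 24 = 13580 / 24 ≈ 565.8 → 566

N ≈ 566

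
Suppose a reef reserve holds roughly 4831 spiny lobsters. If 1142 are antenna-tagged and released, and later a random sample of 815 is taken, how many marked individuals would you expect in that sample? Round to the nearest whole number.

Expected recaptures E[R] = M·C / N.
E[R] = 1142 × 815 / 4831 = 930730 / 4831 ≈ 192.7 → 193

expected recaptures ≈ 193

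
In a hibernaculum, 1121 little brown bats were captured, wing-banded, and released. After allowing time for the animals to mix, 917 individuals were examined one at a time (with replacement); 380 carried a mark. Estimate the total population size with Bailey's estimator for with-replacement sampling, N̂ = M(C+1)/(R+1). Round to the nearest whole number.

N ≈ 2701

N̂ = 1121·(917+1)/(380+1) = 1121·918/381 = 1029078/381 ≈ 2701.0 → 2701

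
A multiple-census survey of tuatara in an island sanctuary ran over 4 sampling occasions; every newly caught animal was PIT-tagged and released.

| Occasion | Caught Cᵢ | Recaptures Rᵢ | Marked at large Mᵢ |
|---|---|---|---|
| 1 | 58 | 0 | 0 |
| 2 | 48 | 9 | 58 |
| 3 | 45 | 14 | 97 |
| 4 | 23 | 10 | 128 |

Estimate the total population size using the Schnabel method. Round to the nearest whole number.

Σ MᵢCᵢ = 0·58 + 58·48 + 97·45 + 128·23 = 0 + 2784 + 4365 + 2944 = 10093
Σ Rᵢ = 0 + 9 + 14 + 10 = 33
N̂ = 10093 / 33 ≈ 305.8 → 306

N ≈ 306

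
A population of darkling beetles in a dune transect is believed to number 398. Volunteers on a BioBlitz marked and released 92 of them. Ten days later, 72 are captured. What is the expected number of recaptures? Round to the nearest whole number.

Expected recaptures E[R] = M·C / N.
E[R] = 92 × 72 / 398 = 6624 / 398 ≈ 16.6 → 17

expected recaptures ≈ 17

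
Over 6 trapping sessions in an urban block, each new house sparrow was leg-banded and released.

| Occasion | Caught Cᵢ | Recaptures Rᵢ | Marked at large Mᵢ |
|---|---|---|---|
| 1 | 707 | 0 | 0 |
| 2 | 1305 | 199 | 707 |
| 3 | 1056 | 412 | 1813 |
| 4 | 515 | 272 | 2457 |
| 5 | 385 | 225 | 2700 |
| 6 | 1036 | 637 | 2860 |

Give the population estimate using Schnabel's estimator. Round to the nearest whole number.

Σ MᵢCᵢ = 0·707 + 707·1305 + 1813·1056 + 2457·515 + 2700·385 + 2860·1036 = 0 + 922635 + 1914528 + 1265355 + 1039500 + 2962960 = 8104978
Σ Rᵢ = 0 + 199 + 412 + 272 + 225 + 637 = 1745
N̂ = 8104978 / 1745 ≈ 4644.7 → 4645

N ≈ 4645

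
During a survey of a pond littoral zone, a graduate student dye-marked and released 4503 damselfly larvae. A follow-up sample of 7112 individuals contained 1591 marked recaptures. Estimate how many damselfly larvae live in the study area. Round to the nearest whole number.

N = (4503 × 7112) / 1591 = 32025336 / 1591 ≈ 20129.1 → 20129

N ≈ 20,129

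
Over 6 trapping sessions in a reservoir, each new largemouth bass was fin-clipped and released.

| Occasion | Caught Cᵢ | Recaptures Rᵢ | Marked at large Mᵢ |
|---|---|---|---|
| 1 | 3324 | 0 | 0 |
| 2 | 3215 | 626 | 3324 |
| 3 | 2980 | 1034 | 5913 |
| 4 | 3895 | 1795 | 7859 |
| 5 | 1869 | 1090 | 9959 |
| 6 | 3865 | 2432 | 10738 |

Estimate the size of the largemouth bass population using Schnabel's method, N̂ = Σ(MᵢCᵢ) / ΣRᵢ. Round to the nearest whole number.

N ≈ 17,061

Σ MᵢCᵢ = 0·3324 + 3324·3215 + 5913·2980 + 7859·3895 + 9959·1869 + 10738·3865 = 0 + 10686660 + 17620740 + 30610805 + 18613371 + 41502370 = 119033946
Σ Rᵢ = 0 + 626 + 1034 + 1795 + 1090 + 2432 = 6977
N̂ = 119033946 / 6977 ≈ 17060.9 → 17061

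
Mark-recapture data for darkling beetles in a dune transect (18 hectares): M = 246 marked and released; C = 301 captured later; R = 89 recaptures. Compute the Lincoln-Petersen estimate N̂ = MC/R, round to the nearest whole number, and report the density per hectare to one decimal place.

density ≈ 46.2 darkling beetles per hectare

N̂ = 246·301/89 = 74046/89 ≈ 832.0 → 832
Density = N̂ / area = 832 / 18 ≈ 46.22 → 46.2 per hectare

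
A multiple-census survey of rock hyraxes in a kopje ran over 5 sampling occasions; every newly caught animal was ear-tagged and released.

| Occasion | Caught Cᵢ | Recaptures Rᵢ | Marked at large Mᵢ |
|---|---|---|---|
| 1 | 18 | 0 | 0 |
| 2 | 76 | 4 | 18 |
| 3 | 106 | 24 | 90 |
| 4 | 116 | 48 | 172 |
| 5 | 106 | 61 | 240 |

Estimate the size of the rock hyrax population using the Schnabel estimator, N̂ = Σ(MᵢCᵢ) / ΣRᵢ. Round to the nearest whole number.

N ≈ 411

Σ MᵢCᵢ = 0·18 + 18·76 + 90·106 + 172·116 + 240·106 = 0 + 1368 + 9540 + 19952 + 25440 = 56300
Σ Rᵢ = 0 + 4 + 24 + 48 + 61 = 137
N̂ = 56300 / 137 ≈ 410.9 → 411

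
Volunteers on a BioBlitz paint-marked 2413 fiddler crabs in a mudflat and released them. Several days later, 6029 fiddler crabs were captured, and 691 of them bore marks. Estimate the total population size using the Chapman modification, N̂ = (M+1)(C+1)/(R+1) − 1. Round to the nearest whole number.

N̂ = (2413+1)(6029+1)/(691+1) − 1 = 2414·6030/692 − 1
= 14556420/692 − 1 ≈ 21035.3 − 1 ≈ 21034.3 → 21034

N ≈ 21,034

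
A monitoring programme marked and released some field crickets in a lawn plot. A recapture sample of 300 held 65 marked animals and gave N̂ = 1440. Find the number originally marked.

From N = M·C/R: M = N·R / C = 1440·65 / 300 = 93600 / 300 = 312.

M = 312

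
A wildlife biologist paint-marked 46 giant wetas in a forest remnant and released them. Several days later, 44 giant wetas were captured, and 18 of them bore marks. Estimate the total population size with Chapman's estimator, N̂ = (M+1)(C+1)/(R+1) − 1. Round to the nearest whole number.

N ≈ 110

N̂ = (46+1)(44+1)/(18+1) − 1 = 47·45/19 − 1
= 2115/19 − 1 ≈ 111.3 − 1 ≈ 110.3 → 110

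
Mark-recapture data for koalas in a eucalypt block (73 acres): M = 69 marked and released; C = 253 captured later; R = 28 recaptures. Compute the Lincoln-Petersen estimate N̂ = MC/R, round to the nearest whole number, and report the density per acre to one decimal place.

density ≈ 8.5 koalas per acre

N̂ = 69·253/28 = 17457/28 ≈ 623.46 → 623
Density = N̂ / area = 623 / 73 ≈ 8.53 → 8.5 per acre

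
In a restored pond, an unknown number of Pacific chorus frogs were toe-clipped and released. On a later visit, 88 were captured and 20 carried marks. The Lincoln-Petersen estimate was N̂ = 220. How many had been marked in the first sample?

From N = M·C/R: M = N·R / C = 220·20 / 88 = 4400 / 88 = 50.

M = 50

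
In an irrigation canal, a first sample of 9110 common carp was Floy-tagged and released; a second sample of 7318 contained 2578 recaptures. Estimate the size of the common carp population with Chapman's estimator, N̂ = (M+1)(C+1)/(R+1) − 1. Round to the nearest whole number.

N ≈ 25,855

N̂ = (9110+1)(7318+1)/(2578+1) − 1 = 9111·7319/2579 − 1
= 66683409/2579 − 1 ≈ 25856.3 − 1 ≈ 25855.3 → 25855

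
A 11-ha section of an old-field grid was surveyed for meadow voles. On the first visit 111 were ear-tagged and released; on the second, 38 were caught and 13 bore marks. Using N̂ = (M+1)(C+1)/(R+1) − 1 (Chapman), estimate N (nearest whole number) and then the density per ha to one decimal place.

N̂ = 112·39/14 − 1 = 4368/14 − 1 = 311
Density = N̂ / area = 311 / 11 ≈ 28.27 → 28.3 per ha

density ≈ 28.3 meadow voles per ha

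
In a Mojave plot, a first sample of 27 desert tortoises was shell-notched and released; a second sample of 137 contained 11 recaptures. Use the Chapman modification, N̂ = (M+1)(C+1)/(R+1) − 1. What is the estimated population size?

N̂ = (27+1)(137+1)/(11+1) − 1 = 28·138/12 − 1
= 3864/12 − 1 = 322 − 1 = 321

N = 321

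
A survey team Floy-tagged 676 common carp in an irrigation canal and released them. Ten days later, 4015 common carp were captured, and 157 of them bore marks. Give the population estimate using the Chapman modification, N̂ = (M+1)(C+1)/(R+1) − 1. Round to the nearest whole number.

N ≈ 17,207

N̂ = (676+1)(4015+1)/(157+1) − 1 = 677·4016/158 − 1
= 2718832/158 − 1 ≈ 17207.8 − 1 ≈ 17206.8 → 17207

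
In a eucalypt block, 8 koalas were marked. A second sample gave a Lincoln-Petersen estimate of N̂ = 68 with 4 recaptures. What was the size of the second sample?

C = 34

From N = M·C/R: C = N·R / M = 68·4 / 8 = 272 / 8 = 34.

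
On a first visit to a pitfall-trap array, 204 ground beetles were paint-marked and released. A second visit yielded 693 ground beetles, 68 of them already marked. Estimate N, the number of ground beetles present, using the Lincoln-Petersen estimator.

N = (204 × 693) / 68 = 141372 / 68 = 2079

N = 2079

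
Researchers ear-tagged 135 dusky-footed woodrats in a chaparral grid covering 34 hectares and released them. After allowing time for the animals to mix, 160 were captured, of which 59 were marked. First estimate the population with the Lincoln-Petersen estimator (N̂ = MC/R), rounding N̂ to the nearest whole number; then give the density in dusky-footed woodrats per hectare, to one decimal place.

N̂ = 135·160/59 = 21600/59 ≈ 366.1 → 366
Density = N̂ / area = 366 / 34 ≈ 10.76 → 10.8 per hectare

density ≈ 10.8 dusky-footed woodrats per hectare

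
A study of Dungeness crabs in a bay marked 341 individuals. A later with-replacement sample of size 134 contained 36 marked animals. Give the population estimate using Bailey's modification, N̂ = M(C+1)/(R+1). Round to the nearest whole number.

N ≈ 1244

N̂ = 341·(134+1)/(36+1) = 341·135/37 = 46035/37 ≈ 1244.2 → 1244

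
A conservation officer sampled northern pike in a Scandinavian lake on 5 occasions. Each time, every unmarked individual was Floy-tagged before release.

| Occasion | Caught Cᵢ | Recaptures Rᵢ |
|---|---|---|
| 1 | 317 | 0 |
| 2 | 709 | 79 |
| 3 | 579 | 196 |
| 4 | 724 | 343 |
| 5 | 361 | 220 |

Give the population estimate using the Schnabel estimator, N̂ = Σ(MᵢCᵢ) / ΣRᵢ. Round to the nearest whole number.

Marked at large before each occasion: Mᵢ = Σⱼ<ᵢ (Cⱼ − Rⱼ) → M1=0, M2=317, M3=947, M4=1330, M5=1711
Σ MᵢCᵢ = 0·317 + 317·709 + 947·579 + 1330·724 + 1711·361 = 0 + 224753 + 548313 + 962920 + 617671 = 2353657
Σ Rᵢ = 0 + 79 + 196 + 343 + 220 = 838
N̂ = 2353657 / 838 ≈ 2808.7 → 2809

N ≈ 2809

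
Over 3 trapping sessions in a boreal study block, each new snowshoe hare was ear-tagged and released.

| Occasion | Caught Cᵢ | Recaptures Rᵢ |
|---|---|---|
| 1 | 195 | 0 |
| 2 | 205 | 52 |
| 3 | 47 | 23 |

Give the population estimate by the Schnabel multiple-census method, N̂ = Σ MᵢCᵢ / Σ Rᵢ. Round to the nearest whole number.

Marked at large before each occasion: Mᵢ = Σⱼ<ᵢ (Cⱼ − Rⱼ) → M1=0, M2=195, M3=348
Σ MᵢCᵢ = 0·195 + 195·205 + 348·47 = 0 + 39975 + 16356 = 56331
Σ Rᵢ = 0 + 52 + 23 = 75
N̂ = 56331 / 75 ≈ 751.1 → 751

N ≈ 751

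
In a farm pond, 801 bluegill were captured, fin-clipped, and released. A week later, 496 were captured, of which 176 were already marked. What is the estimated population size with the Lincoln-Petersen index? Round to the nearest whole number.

The marked fraction in the recapture sample should equal the marked fraction in the population: 176/496 = 801/N.
N = (801 × 496) / 176 = 397296 / 176 ≈ 2257.4 → 2257

N ≈ 2257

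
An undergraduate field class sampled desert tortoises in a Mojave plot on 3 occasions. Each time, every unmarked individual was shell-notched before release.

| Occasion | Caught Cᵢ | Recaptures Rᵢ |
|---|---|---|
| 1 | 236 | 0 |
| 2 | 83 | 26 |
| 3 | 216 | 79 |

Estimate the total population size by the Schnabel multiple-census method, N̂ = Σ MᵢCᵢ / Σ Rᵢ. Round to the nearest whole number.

N ≈ 789

Marked at large before each occasion: Mᵢ = Σⱼ<ᵢ (Cⱼ − Rⱼ) → M1=0, M2=236, M3=293
Σ MᵢCᵢ = 0·236 + 236·83 + 293·216 = 0 + 19588 + 63288 = 82876
Σ Rᵢ = 0 + 26 + 79 = 105
N̂ = 82876 / 105 ≈ 789.3 → 789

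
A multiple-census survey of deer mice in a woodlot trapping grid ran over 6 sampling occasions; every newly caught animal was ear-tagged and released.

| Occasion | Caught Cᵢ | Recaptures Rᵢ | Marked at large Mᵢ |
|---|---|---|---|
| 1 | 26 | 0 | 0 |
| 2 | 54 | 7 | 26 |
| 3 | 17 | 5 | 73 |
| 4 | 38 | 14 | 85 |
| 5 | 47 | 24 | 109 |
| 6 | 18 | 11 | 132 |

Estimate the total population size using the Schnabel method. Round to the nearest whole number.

N ≈ 219

Σ MᵢCᵢ = 0·26 + 26·54 + 73·17 + 85·38 + 109·47 + 132·18 = 0 + 1404 + 1241 + 3230 + 5123 + 2376 = 13374
Σ Rᵢ = 0 + 7 + 5 + 14 + 24 + 11 = 61
N̂ = 13374 / 61 ≈ 219.2 → 219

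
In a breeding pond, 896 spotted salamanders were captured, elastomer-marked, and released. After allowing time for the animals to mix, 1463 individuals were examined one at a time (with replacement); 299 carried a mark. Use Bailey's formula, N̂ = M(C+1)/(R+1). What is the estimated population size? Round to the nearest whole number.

N ≈ 4372

N̂ = 896·(1463+1)/(299+1) = 896·1464/300 = 1311744/300 ≈ 4372.48 → 4372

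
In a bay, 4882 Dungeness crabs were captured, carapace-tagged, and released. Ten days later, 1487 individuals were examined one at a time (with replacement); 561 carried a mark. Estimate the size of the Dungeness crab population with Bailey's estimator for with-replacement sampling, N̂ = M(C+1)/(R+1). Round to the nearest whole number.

N̂ = 4882·(1487+1)/(561+1) = 4882·1488/562 = 7264416/562 ≈ 12926.0 → 12926

N ≈ 12,926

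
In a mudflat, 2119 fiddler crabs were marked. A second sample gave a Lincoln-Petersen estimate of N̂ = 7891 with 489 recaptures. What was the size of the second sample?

From N = M·C/R: C = N·R / M = 7891·489 / 2119 = 3858699 / 2119 = 1821.

C = 1821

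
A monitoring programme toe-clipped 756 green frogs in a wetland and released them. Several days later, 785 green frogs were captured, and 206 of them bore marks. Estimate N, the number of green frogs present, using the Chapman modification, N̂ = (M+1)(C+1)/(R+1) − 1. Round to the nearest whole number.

N ≈ 2873

N̂ = (756+1)(785+1)/(206+1) − 1 = 757·786/207 − 1
= 595002/207 − 1 ≈ 2874.4 − 1 ≈ 2873.4 → 2873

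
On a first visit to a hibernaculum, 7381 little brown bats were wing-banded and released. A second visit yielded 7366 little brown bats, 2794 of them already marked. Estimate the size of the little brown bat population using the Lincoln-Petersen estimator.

Lincoln-Petersen assumes M/N = R/C, so N = M·C / R.
N = (7381 × 7366) / 2794 = 54368446 / 2794 = 19459

N = 19,459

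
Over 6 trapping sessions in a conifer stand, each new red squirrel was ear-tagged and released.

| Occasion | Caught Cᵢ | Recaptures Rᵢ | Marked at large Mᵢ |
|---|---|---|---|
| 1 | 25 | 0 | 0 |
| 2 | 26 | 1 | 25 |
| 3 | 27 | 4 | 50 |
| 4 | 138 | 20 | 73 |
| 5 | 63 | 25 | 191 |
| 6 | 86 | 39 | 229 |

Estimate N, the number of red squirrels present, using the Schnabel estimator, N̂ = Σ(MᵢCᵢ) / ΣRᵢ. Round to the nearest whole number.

N ≈ 492

Σ MᵢCᵢ = 0·25 + 25·26 + 50·27 + 73·138 + 191·63 + 229·86 = 0 + 650 + 1350 + 10074 + 12033 + 19694 = 43801
Σ Rᵢ = 0 + 1 + 4 + 20 + 25 + 39 = 89
N̂ = 43801 / 89 ≈ 492.1 → 492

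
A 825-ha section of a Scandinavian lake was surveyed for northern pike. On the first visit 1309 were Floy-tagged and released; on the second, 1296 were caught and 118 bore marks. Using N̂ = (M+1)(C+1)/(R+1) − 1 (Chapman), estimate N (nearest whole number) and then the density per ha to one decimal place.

density ≈ 17.3 northern pike per ha

N̂ = 1310·1297/119 − 1 = 1699070/119 − 1 ≈ 14276.9 → 14277
Density = N̂ / area = 14277 / 825 ≈ 17.31 → 17.3 per ha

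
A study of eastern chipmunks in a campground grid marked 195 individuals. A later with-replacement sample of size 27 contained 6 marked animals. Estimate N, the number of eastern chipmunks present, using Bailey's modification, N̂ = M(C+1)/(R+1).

N̂ = 195·(27+1)/(6+1) = 195·28/7 = 5460/7 = 780

N = 780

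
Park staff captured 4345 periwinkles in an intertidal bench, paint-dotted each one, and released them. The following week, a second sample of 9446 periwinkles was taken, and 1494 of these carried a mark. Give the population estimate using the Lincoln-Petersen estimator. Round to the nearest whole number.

N = (4345 × 9446) / 1494 = 41042870 / 1494 ≈ 27471.8 → 27472

N ≈ 27,472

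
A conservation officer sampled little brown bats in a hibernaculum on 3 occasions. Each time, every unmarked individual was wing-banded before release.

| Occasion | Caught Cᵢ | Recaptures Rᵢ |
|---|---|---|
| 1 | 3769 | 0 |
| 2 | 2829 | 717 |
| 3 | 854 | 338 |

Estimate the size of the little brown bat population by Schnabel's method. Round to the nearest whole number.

Marked at large before each occasion: Mᵢ = Σⱼ<ᵢ (Cⱼ − Rⱼ) → M1=0, M2=3769, M3=5881
Σ MᵢCᵢ = 0·3769 + 3769·2829 + 5881·854 = 0 + 10662501 + 5022374 = 15684875
Σ Rᵢ = 0 + 717 + 338 = 1055
N̂ = 15684875 / 1055 ≈ 14867.2 → 14867

N ≈ 14,867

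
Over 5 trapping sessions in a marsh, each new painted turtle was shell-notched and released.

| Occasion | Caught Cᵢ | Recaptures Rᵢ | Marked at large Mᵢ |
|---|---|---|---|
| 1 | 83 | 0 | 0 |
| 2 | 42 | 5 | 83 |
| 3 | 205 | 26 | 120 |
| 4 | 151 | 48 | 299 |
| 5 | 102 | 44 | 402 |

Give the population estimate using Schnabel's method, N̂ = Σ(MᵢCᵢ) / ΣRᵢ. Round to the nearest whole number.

Σ MᵢCᵢ = 0·83 + 83·42 + 120·205 + 299·151 + 402·102 = 0 + 3486 + 24600 + 45149 + 41004 = 114239
Σ Rᵢ = 0 + 5 + 26 + 48 + 44 = 123
N̂ = 114239 / 123 ≈ 928.8 → 929

N ≈ 929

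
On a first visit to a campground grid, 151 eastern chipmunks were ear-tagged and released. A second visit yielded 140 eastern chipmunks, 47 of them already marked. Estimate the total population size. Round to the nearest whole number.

N ≈ 450

N = (151 × 140) / 47 = 21140 / 47 ≈ 449.8 → 450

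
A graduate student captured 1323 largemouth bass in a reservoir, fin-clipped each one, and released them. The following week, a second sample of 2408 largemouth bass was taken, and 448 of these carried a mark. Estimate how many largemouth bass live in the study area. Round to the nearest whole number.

The marked fraction in the recapture sample should equal the marked fraction in the population: 448/2408 = 1323/N.
N = (1323 × 2408) / 448 = 3185784 / 448 ≈ 7111.1 → 7111

N ≈ 7111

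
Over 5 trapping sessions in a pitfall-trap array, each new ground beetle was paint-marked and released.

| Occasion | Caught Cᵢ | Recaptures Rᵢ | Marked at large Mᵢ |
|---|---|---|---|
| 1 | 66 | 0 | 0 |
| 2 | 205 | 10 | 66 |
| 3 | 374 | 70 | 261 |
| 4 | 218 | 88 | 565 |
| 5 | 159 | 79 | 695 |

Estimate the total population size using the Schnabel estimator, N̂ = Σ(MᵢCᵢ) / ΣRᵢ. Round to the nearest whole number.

Σ MᵢCᵢ = 0·66 + 66·205 + 261·374 + 565·218 + 695·159 = 0 + 13530 + 97614 + 123170 + 110505 = 344819
Σ Rᵢ = 0 + 10 + 70 + 88 + 79 = 247
N̂ = 344819 / 247 ≈ 1396.0 → 1396

N ≈ 1396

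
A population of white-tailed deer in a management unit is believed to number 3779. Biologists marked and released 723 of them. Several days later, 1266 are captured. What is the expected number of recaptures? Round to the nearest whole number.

Expected recaptures E[R] = M·C / N.
E[R] = 723 × 1266 / 3779 = 915318 / 3779 ≈ 242.2 → 242

expected recaptures ≈ 242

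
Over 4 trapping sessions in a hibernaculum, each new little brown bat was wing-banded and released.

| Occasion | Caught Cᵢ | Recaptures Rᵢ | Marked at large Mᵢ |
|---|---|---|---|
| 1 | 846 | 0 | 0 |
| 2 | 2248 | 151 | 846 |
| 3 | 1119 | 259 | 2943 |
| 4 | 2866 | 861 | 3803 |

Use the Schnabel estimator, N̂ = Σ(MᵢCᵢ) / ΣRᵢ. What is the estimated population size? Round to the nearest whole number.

N ≈ 12,663

Σ MᵢCᵢ = 0·846 + 846·2248 + 2943·1119 + 3803·2866 = 0 + 1901808 + 3293217 + 10899398 = 16094423
Σ Rᵢ = 0 + 151 + 259 + 861 = 1271
N̂ = 16094423 / 1271 ≈ 12662.8 → 12663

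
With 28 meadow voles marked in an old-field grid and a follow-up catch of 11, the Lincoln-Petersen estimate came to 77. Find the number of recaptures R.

R = 4

From N = M·C/R: R = M·C / N = 28·11 / 77 = 308 / 77 = 4.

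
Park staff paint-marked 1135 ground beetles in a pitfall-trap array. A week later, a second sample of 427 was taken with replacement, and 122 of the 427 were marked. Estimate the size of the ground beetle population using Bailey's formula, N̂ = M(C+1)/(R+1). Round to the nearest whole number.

N ≈ 3949

N̂ = 1135·(427+1)/(122+1) = 1135·428/123 = 485780/123 ≈ 3949.4 → 3949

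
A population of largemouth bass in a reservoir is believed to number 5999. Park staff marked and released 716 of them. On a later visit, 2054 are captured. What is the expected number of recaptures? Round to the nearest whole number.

expected recaptures ≈ 245

Expected recaptures E[R] = M·C / N.
E[R] = 716 × 2054 / 5999 = 1470664 / 5999 ≈ 245.2 → 245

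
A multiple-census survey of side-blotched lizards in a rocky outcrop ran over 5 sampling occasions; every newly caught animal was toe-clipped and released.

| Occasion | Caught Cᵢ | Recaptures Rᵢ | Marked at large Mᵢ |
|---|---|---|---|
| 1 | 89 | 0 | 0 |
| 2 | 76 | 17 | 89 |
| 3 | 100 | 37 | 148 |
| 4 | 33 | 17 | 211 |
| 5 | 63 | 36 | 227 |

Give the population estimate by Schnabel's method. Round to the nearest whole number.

Σ MᵢCᵢ = 0·89 + 89·76 + 148·100 + 211·33 + 227·63 = 0 + 6764 + 14800 + 6963 + 14301 = 42828
Σ Rᵢ = 0 + 17 + 37 + 17 + 36 = 107
N̂ = 42828 / 107 ≈ 400.3 → 400

N ≈ 400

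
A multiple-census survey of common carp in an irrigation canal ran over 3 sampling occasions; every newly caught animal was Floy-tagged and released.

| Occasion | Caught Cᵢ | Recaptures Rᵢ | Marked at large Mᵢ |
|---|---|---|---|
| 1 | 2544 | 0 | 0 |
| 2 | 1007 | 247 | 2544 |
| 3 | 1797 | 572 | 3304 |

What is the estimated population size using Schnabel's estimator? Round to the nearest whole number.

N ≈ 10,377

Σ MᵢCᵢ = 0·2544 + 2544·1007 + 3304·1797 = 0 + 2561808 + 5937288 = 8499096
Σ Rᵢ = 0 + 247 + 572 = 819
N̂ = 8499096 / 819 ≈ 10377.4 → 10377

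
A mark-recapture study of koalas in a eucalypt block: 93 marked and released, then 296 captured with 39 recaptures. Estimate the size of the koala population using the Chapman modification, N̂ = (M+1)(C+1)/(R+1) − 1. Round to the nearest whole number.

N ≈ 697

N̂ = (93+1)(296+1)/(39+1) − 1 = 94·297/40 − 1
= 27918/40 − 1 ≈ 698.0 − 1 ≈ 697.0 → 697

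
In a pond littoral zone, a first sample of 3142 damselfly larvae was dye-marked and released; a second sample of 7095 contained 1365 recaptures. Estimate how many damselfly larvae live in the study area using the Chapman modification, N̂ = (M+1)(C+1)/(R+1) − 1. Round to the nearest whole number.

N̂ = (3142+1)(7095+1)/(1365+1) − 1 = 3143·7096/1366 − 1
= 22302728/1366 − 1 ≈ 16327.0 − 1 ≈ 16326.0 → 16326

N ≈ 16,326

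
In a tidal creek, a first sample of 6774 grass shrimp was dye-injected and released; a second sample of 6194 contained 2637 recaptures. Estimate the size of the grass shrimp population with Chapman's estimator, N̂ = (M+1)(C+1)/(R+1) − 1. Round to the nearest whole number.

N̂ = (6774+1)(6194+1)/(2637+1) − 1 = 6775·6195/2638 − 1
= 41971125/2638 − 1 ≈ 15910.2 − 1 ≈ 15909.2 → 15909

N ≈ 15,909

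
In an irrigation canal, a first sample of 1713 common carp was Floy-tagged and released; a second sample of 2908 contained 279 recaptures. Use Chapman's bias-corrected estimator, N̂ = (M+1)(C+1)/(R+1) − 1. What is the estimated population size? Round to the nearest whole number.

N ≈ 17,806

N̂ = (1713+1)(2908+1)/(279+1) − 1 = 1714·2909/280 − 1
= 4986026/280 − 1 ≈ 17807.2 − 1 ≈ 17806.2 → 17806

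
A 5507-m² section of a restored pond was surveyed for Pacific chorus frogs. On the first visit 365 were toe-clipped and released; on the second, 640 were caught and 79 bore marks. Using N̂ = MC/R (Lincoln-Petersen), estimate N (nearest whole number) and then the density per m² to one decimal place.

density ≈ 0.5 Pacific chorus frogs per m²

N̂ = 365·640/79 = 233600/79 ≈ 2957.0 → 2957
Density = N̂ / area = 2957 / 5507 ≈ 0.54 → 0.5 per m²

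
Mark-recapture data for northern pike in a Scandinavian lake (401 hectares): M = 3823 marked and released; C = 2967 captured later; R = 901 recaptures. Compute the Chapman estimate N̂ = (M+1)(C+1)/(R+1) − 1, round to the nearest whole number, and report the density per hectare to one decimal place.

density ≈ 31.4 northern pike per hectare

N̂ = 3824·2968/902 − 1 = 11349632/902 − 1 ≈ 12581.7 → 12582
Density = N̂ / area = 12582 / 401 ≈ 31.38 → 31.4 per hectare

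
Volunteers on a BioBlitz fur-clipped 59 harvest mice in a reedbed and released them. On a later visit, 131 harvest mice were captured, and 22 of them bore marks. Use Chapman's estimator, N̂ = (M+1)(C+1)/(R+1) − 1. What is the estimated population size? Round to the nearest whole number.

N̂ = (59+1)(131+1)/(22+1) − 1 = 60·132/23 − 1
= 7920/23 − 1 ≈ 344.3 − 1 ≈ 343.3 → 343

N ≈ 343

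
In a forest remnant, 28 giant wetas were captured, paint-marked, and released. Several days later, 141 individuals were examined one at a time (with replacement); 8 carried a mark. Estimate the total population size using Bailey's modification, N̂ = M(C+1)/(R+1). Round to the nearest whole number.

N̂ = 28·(141+1)/(8+1) = 28·142/9 = 3976/9 ≈ 441.8 → 442

N ≈ 442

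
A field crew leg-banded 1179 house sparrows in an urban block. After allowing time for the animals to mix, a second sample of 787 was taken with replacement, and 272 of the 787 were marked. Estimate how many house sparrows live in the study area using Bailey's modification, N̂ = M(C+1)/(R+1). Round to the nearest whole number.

N ≈ 3403

N̂ = 1179·(787+1)/(272+1) = 1179·788/273 = 929052/273 ≈ 3403.1 → 3403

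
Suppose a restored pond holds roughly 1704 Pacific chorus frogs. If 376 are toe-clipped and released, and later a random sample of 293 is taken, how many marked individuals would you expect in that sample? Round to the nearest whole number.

expected recaptures ≈ 65

The marked fraction of the population is 376/1704, so in a sample of 293 expect C·(M/N) marked.
E[R] = 376 × 293 / 1704 = 110168 / 1704 ≈ 64.7 → 65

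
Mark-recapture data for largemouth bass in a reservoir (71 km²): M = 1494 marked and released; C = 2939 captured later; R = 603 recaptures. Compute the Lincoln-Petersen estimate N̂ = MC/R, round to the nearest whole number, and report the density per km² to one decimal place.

density ≈ 102.6 largemouth bass per km²

N̂ = 1494·2939/603 = 4390866/603 ≈ 7281.7 → 7282
Density = N̂ / area = 7282 / 71 ≈ 102.56 → 102.6 per km²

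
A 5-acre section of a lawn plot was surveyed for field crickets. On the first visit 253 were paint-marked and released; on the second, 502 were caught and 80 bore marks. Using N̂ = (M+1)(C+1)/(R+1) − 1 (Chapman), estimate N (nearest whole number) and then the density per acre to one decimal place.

density ≈ 315.2 field crickets per acre

N̂ = 254·503/81 − 1 = 127762/81 − 1 ≈ 1576.3 → 1576
Density = N̂ / area = 1576 / 5 ≈ 315.20 → 315.2 per acre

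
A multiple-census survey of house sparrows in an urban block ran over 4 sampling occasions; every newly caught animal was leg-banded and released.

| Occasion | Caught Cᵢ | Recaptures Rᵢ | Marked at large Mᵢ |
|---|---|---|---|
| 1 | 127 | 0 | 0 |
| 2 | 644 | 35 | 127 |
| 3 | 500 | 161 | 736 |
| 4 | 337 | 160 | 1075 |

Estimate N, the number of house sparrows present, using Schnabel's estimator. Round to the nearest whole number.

N ≈ 2281

Σ MᵢCᵢ = 0·127 + 127·644 + 736·500 + 1075·337 = 0 + 81788 + 368000 + 362275 = 812063
Σ Rᵢ = 0 + 35 + 161 + 160 = 356
N̂ = 812063 / 356 ≈ 2281.1 → 2281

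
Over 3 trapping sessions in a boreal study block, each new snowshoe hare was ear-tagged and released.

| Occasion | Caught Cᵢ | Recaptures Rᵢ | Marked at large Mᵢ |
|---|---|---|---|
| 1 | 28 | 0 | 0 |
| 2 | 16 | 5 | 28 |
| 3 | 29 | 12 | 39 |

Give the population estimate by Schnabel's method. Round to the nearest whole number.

N ≈ 93

Σ MᵢCᵢ = 0·28 + 28·16 + 39·29 = 0 + 448 + 1131 = 1579
Σ Rᵢ = 0 + 5 + 12 = 17
N̂ = 1579 / 17 ≈ 92.9 → 93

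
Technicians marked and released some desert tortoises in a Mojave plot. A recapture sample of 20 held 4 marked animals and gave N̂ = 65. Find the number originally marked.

M = 13

From N = M·C/R: M = N·R / C = 65·4 / 20 = 260 / 20 = 13.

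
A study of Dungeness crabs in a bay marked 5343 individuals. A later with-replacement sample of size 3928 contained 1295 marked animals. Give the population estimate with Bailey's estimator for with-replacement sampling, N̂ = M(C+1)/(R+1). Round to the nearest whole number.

N ≈ 16,198

N̂ = 5343·(3928+1)/(1295+1) = 5343·3929/1296 = 20992647/1296 ≈ 16198.0 → 16198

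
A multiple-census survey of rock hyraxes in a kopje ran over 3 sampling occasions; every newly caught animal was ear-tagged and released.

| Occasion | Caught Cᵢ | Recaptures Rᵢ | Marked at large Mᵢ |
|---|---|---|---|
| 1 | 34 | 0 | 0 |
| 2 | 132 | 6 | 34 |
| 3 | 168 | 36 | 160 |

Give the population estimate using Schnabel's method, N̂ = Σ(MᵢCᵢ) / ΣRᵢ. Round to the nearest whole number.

Σ MᵢCᵢ = 0·34 + 34·132 + 160·168 = 0 + 4488 + 26880 = 31368
Σ Rᵢ = 0 + 6 + 36 = 42
N̂ = 31368 / 42 ≈ 746.9 → 747

N ≈ 747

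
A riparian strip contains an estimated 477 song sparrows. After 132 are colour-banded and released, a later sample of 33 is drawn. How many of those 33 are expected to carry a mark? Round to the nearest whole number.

Expected recaptures E[R] = M·C / N.
E[R] = 132 × 33 / 477 = 4356 / 477 ≈ 9.1 → 9

expected recaptures ≈ 9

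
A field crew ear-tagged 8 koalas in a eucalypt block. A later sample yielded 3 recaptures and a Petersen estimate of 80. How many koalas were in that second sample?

C = 30

From N = M·C/R: C = N·R / M = 80·3 / 8 = 240 / 8 = 30.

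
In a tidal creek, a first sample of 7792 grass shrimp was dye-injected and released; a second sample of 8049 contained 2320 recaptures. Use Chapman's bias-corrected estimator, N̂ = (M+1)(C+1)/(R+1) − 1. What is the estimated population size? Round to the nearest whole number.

N ≈ 27,028

N̂ = (7792+1)(8049+1)/(2320+1) − 1 = 7793·8050/2321 − 1
= 62733650/2321 − 1 ≈ 27028.7 − 1 ≈ 27027.7 → 27028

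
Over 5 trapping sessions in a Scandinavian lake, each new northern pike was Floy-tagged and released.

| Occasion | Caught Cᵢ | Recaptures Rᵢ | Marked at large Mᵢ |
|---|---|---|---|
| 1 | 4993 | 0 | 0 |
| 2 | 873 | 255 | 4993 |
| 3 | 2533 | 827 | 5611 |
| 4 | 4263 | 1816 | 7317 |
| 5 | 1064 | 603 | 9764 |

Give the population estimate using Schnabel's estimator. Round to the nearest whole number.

Σ MᵢCᵢ = 0·4993 + 4993·873 + 5611·2533 + 7317·4263 + 9764·1064 = 0 + 4358889 + 14212663 + 31192371 + 10388896 = 60152819
Σ Rᵢ = 0 + 255 + 827 + 1816 + 603 = 3501
N̂ = 60152819 / 3501 ≈ 17181.6 → 17182

N ≈ 17,182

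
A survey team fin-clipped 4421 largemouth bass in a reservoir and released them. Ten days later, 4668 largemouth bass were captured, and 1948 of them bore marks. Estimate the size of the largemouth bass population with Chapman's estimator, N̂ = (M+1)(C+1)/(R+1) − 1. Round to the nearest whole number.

N̂ = (4421+1)(4668+1)/(1948+1) − 1 = 4422·4669/1949 − 1
= 20646318/1949 − 1 ≈ 10593.3 − 1 ≈ 10592.3 → 10592

N ≈ 10,592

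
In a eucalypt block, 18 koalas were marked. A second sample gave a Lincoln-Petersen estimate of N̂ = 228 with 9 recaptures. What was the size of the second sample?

From N = M·C/R: C = N·R / M = 228·9 / 18 = 2052 / 18 = 114.

C = 114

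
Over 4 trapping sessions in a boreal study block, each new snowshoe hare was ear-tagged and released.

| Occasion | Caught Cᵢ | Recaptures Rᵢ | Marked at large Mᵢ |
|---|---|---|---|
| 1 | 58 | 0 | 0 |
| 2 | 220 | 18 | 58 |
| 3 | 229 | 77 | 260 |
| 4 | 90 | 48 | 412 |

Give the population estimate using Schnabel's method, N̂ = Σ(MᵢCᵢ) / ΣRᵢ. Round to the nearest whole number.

N ≈ 765

Σ MᵢCᵢ = 0·58 + 58·220 + 260·229 + 412·90 = 0 + 12760 + 59540 + 37080 = 109380
Σ Rᵢ = 0 + 18 + 77 + 48 = 143
N̂ = 109380 / 143 ≈ 764.9 → 765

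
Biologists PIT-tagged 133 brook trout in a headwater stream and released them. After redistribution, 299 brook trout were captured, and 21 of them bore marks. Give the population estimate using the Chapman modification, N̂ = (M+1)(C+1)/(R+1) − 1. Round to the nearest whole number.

N ≈ 1826

N̂ = (133+1)(299+1)/(21+1) − 1 = 134·300/22 − 1
= 40200/22 − 1 ≈ 1827.3 − 1 ≈ 1826.3 → 1826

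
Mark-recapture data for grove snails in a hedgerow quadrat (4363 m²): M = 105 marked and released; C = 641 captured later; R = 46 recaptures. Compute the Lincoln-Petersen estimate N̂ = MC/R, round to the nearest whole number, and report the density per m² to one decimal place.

N̂ = 105·641/46 = 67305/46 ≈ 1463.2 → 1463
Density = N̂ / area = 1463 / 4363 ≈ 0.34 → 0.3 per m²

density ≈ 0.3 grove snails per m²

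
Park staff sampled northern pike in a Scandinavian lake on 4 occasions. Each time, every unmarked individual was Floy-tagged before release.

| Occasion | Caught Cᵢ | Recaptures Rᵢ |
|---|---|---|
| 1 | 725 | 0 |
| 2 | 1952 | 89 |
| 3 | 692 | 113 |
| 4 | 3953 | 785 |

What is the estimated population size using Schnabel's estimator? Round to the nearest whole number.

Marked at large before each occasion: Mᵢ = Σⱼ<ᵢ (Cⱼ − Rⱼ) → M1=0, M2=725, M3=2588, M4=3167
Σ MᵢCᵢ = 0·725 + 725·1952 + 2588·692 + 3167·3953 = 0 + 1415200 + 1790896 + 12519151 = 15725247
Σ Rᵢ = 0 + 89 + 113 + 785 = 987
N̂ = 15725247 / 987 ≈ 15932.4 → 15932

N ≈ 15,932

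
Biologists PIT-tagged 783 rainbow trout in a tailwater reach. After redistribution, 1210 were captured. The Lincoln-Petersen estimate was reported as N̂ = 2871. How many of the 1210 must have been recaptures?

R = 330

From N = M·C/R: R = M·C / N = 783·1210 / 2871 = 947430 / 2871 = 330.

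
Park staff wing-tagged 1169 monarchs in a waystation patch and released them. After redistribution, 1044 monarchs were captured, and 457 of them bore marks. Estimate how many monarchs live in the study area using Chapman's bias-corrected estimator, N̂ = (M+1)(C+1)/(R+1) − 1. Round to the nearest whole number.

N̂ = (1169+1)(1044+1)/(457+1) − 1 = 1170·1045/458 − 1
= 1222650/458 − 1 ≈ 2669.5 − 1 ≈ 2668.5 → 2669

N ≈ 2669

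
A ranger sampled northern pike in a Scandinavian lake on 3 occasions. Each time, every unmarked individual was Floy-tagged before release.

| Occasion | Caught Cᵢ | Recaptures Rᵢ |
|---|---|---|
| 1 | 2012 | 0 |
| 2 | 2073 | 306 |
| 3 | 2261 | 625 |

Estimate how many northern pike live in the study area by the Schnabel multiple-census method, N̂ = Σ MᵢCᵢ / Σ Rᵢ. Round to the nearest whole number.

Marked at large before each occasion: Mᵢ = Σⱼ<ᵢ (Cⱼ − Rⱼ) → M1=0, M2=2012, M3=3779
Σ MᵢCᵢ = 0·2012 + 2012·2073 + 3779·2261 = 0 + 4170876 + 8544319 = 12715195
Σ Rᵢ = 0 + 306 + 625 = 931
N̂ = 12715195 / 931 ≈ 13657.6 → 13658

N ≈ 13,658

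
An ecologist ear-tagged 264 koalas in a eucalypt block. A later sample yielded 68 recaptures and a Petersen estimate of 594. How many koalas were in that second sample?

C = 153

From N = M·C/R: C = N·R / M = 594·68 / 264 = 40392 / 264 = 153.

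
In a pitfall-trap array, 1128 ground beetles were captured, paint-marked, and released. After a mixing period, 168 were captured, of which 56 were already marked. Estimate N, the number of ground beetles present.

The marked fraction in the recapture sample should equal the marked fraction in the population: 56/168 = 1128/N.
N = (1128 × 168) / 56 = 189504 / 56 = 3384

N = 3384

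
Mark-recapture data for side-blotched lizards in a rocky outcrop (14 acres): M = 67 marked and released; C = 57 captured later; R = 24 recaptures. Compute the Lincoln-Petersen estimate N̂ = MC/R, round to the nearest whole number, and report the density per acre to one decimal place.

density ≈ 11.4 side-blotched lizards per acre

N̂ = 67·57/24 = 3819/24 ≈ 159.1 → 159
Density = N̂ / area = 159 / 14 ≈ 11.36 → 11.4 per acre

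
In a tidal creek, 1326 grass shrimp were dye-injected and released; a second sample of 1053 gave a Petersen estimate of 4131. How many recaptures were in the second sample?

From N = M·C/R: R = M·C / N = 1326·1053 / 4131 = 1396278 / 4131 = 338.

R = 338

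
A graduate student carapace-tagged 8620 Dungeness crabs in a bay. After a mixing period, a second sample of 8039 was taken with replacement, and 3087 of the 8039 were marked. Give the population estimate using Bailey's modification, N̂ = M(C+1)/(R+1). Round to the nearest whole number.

N̂ = 8620·(8039+1)/(3087+1) = 8620·8040/3088 = 69304800/3088 ≈ 22443.3 → 22443

N ≈ 22,443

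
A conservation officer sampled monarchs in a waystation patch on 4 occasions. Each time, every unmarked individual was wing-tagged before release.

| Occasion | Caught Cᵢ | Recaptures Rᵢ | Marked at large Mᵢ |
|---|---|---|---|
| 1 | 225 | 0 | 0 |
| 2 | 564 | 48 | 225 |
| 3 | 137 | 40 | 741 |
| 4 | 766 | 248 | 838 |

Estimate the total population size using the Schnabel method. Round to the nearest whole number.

Σ MᵢCᵢ = 0·225 + 225·564 + 741·137 + 838·766 = 0 + 126900 + 101517 + 641908 = 870325
Σ Rᵢ = 0 + 48 + 40 + 248 = 336
N̂ = 870325 / 336 ≈ 2590.3 → 2590

N ≈ 2590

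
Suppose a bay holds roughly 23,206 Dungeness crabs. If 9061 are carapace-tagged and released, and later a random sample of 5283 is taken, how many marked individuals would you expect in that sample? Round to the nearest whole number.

The marked fraction of the population is 9061/23206, so in a sample of 5283 expect C·(M/N) marked.
E[R] = 9061 × 5283 / 23206 = 47869263 / 23206 ≈ 2062.8 → 2063

expected recaptures ≈ 2063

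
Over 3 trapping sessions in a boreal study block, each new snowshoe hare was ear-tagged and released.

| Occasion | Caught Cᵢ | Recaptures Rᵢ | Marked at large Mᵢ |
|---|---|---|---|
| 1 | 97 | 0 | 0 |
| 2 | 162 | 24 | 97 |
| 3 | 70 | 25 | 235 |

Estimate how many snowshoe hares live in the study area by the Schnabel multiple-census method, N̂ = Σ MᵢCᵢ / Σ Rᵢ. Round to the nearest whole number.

Σ MᵢCᵢ = 0·97 + 97·162 + 235·70 = 0 + 15714 + 16450 = 32164
Σ Rᵢ = 0 + 24 + 25 = 49
N̂ = 32164 / 49 ≈ 656.4 → 656

N ≈ 656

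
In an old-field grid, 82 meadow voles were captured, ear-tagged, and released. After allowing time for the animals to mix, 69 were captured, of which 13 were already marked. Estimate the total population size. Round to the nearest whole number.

N ≈ 435

Lincoln-Petersen assumes M/N = R/C, so N = M·C / R.
N = (82 × 69) / 13 = 5658 / 13 ≈ 435.2 → 435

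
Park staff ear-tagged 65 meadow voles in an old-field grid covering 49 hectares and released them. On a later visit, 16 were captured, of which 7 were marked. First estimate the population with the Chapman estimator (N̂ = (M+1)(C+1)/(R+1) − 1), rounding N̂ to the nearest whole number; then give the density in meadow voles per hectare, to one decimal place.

N̂ = 66·17/8 − 1 = 1122/8 − 1 ≈ 139.2 → 139
Density = N̂ / area = 139 / 49 ≈ 2.84 → 2.8 per hectare

density ≈ 2.8 meadow voles per hectare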